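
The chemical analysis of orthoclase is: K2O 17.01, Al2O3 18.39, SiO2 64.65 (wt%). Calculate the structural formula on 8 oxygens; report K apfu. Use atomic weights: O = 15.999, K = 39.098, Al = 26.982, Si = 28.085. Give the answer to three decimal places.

1.005 K apfu

17.01 wt% K2O ÷ 94.195 g/mol = 0.18058 mol, giving 0.36116 K and 0.18058 O.
18.39 wt% Al2O3 ÷ 101.961 g/mol = 0.18036 mol, giving 0.36072 Al and 0.54108 O.
64.65 wt% SiO2 ÷ 60.083 g/mol = 1.07601 mol, giving 1.07601 Si and 2.15202 O.
Oxygen sums to 2.87368; scaling by 8/2.87368 = 2.78389 puts the formula on 8 O.
K: 0.36116 × 2.78389 = 1.005 atoms per formula unit.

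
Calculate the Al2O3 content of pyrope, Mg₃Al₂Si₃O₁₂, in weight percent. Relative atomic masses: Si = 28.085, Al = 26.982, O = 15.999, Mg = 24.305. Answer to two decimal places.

Formula mass = 403.122 g/mol.
2 Al → 1.0000 mol Al2O3 per formula unit; M(Al2O3) = 101.961, so Al2O3 mass = 101.961 g.
101.961/403.122 × 100 = 25.29 wt%.

25.29 wt%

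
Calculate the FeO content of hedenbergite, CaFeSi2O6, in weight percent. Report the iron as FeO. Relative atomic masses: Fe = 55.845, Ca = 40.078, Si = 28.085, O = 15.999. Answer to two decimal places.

28.96 wt%

Formula mass = 248.087 g/mol.
1 Fe → 1.0000 mol FeO per formula unit; M(FeO) = 71.844, so FeO mass = 71.844 g.
71.844/248.087 × 100 = 28.96 wt%.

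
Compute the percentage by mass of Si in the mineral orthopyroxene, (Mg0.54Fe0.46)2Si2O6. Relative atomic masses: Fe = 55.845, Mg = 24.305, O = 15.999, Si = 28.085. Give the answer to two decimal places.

24.44 wt%

M((Mg0.54Fe0.46)2Si2O6) = 229.791 g/mol.
Si contributes 2 × 28.085 = 56.170 g per mole.
56.170/229.791 = 0.2444 → 24.44%.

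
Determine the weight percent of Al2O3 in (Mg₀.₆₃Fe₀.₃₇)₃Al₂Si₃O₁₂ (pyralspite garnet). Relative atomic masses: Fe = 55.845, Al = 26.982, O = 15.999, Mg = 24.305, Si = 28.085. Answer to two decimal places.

Formula mass = 438.131 g/mol.
2 Al → 1.0000 mol Al2O3 per formula unit; M(Al2O3) = 101.961, so Al2O3 mass = 101.961 g.
101.961/438.131 × 100 = 23.27 wt%.

23.27 wt%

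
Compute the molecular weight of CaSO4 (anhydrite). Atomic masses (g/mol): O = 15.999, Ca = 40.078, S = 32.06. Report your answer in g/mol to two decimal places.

136.13 g/mol

The formula mass is the sum 1(40.078) + 1(32.06) + 4(15.999).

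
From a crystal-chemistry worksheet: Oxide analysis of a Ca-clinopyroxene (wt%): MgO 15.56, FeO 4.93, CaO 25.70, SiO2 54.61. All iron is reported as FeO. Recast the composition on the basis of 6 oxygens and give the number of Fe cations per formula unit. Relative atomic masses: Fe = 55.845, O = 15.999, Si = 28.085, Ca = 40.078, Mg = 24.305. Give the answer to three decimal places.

15.56 wt% MgO ÷ 40.304 g/mol = 0.38607 mol, giving 0.38607 Mg and 0.38607 O.
4.93 wt% FeO ÷ 71.844 g/mol = 0.06862 mol, giving 0.06862 Fe and 0.06862 O.
25.70 wt% CaO ÷ 56.077 g/mol = 0.45830 mol, giving 0.45830 Ca and 0.45830 O.
54.61 wt% SiO2 ÷ 60.083 g/mol = 0.90891 mol, giving 0.90891 Si and 1.81782 O.
Oxygen sums to 2.73081; scaling by 6/2.73081 = 2.19715 puts the formula on 6 O.
Fe: 0.06862 × 2.19715 = 0.151 atoms per formula unit.

0.151 Fe apfu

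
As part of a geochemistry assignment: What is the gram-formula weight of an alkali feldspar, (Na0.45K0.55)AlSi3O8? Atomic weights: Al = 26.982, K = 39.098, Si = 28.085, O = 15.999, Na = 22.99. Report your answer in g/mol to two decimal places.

271.08 g/mol

Na: 0.45 × 22.99 = 10.3455
K: 0.55 × 39.098 = 21.5039
Al: 1 × 26.982 = 26.9820
Si: 3 × 28.085 = 84.2550
O: 8 × 15.999 = 127.9920
Summing the contributions gives the formula mass.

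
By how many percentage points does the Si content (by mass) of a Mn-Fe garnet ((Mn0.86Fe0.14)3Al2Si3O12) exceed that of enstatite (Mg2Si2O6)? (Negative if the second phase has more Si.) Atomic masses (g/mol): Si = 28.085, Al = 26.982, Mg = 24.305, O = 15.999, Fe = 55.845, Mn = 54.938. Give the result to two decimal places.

-10.97 percentage points

M((Mn0.86Fe0.14)3Al2Si3O12) = 495.402 g/mol, so wt% Si = 84.255/495.402 × 100 = 17.01%.
M(Mg2Si2O6) = 200.774 g/mol, so wt% Si = 56.170/200.774 × 100 = 27.98%.
17.01 − 27.98 = -10.97 pp.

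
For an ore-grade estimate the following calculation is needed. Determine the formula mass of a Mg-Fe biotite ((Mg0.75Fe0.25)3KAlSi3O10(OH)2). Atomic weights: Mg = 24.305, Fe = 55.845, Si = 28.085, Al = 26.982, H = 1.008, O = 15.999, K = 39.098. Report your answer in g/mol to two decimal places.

M = 2.25(24.305) + 0.75(55.845) + 1(39.098) + 1(26.982) + 3(28.085) + 12(15.999) + 2(1.008)

440.91 g/mol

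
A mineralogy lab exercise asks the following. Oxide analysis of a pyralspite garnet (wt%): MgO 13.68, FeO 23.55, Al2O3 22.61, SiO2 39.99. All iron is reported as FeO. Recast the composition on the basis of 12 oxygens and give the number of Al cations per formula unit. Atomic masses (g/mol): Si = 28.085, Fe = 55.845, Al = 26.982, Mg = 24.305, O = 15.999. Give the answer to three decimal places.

13.68 wt% MgO ÷ 40.304 g/mol = 0.33942 mol, giving 0.33942 Mg and 0.33942 O.
23.55 wt% FeO ÷ 71.844 g/mol = 0.32779 mol, giving 0.32779 Fe and 0.32779 O.
22.61 wt% Al2O3 ÷ 101.961 g/mol = 0.22175 mol, giving 0.44350 Al and 0.66525 O.
39.99 wt% SiO2 ÷ 60.083 g/mol = 0.66558 mol, giving 0.66558 Si and 1.33116 O.
Oxygen sums to 2.66362; scaling by 12/2.66362 = 4.50515 puts the formula on 12 O.
Al: 0.44350 × 4.50515 = 1.998 atoms per formula unit.

1.998 Al apfu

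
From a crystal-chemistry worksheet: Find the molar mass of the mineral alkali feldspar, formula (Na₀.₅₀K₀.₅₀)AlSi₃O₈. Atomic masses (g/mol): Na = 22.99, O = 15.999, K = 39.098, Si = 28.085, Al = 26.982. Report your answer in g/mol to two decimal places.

270.27 g/mol

The formula mass is the sum 0.50×22.99 + 0.50×39.098 + 1×26.982 + 3×28.085 + 8×15.999.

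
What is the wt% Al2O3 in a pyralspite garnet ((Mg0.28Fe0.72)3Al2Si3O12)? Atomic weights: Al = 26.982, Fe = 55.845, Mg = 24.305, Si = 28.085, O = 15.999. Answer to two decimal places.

Molar mass of (Mg0.28Fe0.72)3Al2Si3O12 = 0.84·24.305 + 2.16·55.845 + 2·26.982 + 3·28.085 + 12·15.999 = 471.248 g/mol.
Each formula unit contains 2 Al, equivalent to 2/2 = 1.0000 mol Al2O3.
M(Al2O3) = 2×26.982 + 3×15.999 = 101.961 g/mol.
Mass of Al2O3 per formula unit = 1.0000 × 101.961 = 101.961 g.
Al2O3 wt% = 101.961 / 471.248 × 100 = 21.64%.

21.64 wt%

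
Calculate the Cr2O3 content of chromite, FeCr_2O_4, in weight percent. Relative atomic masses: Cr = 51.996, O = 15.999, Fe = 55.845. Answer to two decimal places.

67.90 wt%

Formula mass = 223.833 g/mol.
2 Cr → 1.0000 mol Cr2O3 per formula unit; M(Cr2O3) = 151.989, so Cr2O3 mass = 151.989 g.
151.989/223.833 × 100 = 67.90 wt%.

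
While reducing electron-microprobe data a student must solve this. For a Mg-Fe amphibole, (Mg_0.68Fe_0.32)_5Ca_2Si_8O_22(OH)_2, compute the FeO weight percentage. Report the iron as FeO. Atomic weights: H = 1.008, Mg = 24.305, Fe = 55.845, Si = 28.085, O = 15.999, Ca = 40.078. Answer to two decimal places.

13.32 wt%

M((Mg_0.68Fe_0.32)_5Ca_2Si_8O_22(OH)_2) = 862.817 g/mol; M(FeO) = 71.844 g/mol.
Moles FeO per formula unit = 1.60 Fe ÷ 1 = 1.6000.
FeO fraction = (1.6000 × 71.844) / 862.817 = 114.950/862.817 = 0.1332.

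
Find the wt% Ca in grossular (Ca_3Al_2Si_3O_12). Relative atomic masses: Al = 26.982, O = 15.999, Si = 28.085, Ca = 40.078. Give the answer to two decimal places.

M(Ca_3Al_2Si_3O_12) = 450.441 g/mol.
Ca contributes 3 × 40.078 = 120.234 g per mole.
120.234/450.441 = 0.2669 → 26.69%.

26.69 wt%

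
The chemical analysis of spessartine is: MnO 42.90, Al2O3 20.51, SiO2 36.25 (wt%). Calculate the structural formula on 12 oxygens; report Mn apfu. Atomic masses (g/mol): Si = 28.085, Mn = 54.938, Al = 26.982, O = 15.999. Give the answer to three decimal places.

MnO (M=70.937): mol = 0.60476; Mn = 0.60476, O = 0.60476.
Al2O3 (M=101.961): mol = 0.20116; Al = 0.40232, O = 0.60348.
SiO2 (M=60.083): mol = 0.60333; Si = 0.60333, O = 1.20666.
ΣO = 2.41490; factor = 12/ΣO = 4.96915.
Mn apfu = 0.60476 × 4.96915 = 3.005.

3.005 Mn apfu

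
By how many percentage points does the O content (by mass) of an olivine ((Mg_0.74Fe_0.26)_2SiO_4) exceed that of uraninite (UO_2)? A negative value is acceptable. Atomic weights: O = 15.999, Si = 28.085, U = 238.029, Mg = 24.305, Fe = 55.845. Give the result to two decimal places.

28.89 percentage points

O in (Mg_0.74Fe_0.26)_2SiO_4: molar mass 157.092 g/mol; 4×15.999 = 63.996 g → 40.74 wt%.
O in UO_2: molar mass 270.027 g/mol; 2×15.999 = 31.998 g → 11.85 wt%.
Difference = 40.74 − 11.85 = 28.89 percentage points.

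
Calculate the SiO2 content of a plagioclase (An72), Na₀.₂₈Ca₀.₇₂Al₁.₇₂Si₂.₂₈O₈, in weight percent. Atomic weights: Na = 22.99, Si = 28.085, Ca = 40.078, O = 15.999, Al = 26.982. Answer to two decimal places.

50.05 wt%

Molar mass of Na₀.₂₈Ca₀.₇₂Al₁.₇₂Si₂.₂₈O₈ = 0.28*22.99 + 0.72*40.078 + 1.72*26.982 + 2.28*28.085 + 8*15.999 = 273.728 g/mol.
Each formula unit contains 2.28 Si, equivalent to 2.28/1 = 2.2800 mol SiO2.
M(SiO2) = 1×28.085 + 2×15.999 = 60.083 g/mol.
Mass of SiO2 per formula unit = 2.2800 × 60.083 = 136.989 g.
SiO2 wt% = 136.989 / 273.728 × 100 = 50.05%.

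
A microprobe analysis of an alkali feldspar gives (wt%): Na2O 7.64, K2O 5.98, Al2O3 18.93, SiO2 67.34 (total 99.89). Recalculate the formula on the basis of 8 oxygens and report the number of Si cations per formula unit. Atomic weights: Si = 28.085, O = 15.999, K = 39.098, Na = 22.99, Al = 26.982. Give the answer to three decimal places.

3.003 Si apfu

7.64 wt% Na2O ÷ 61.979 g/mol = 0.12327 mol, giving 0.24654 Na and 0.12327 O.
5.98 wt% K2O ÷ 94.195 g/mol = 0.06349 mol, giving 0.12698 K and 0.06349 O.
18.93 wt% Al2O3 ÷ 101.961 g/mol = 0.18566 mol, giving 0.37132 Al and 0.55698 O.
67.34 wt% SiO2 ÷ 60.083 g/mol = 1.12078 mol, giving 1.12078 Si and 2.24156 O.
Oxygen sums to 2.98530; scaling by 8/2.98530 = 2.67980 puts the formula on 8 O.
Si: 1.12078 × 2.67980 = 3.003 atoms per formula unit.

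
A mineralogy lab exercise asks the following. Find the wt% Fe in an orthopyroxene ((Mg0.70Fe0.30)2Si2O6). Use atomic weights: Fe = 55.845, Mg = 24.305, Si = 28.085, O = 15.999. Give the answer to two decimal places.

15.25 mass %

M((Mg0.70Fe0.30)2Si2O6) = 219.698 g/mol.
Fe contributes 0.60 × 55.845 = 33.507 g per mole.
33.507/219.698 = 0.1525 → 15.25%.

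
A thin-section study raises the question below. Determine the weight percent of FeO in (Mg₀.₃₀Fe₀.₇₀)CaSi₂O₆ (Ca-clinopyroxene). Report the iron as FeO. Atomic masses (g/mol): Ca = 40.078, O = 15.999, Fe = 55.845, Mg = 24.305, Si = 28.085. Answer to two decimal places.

21.08 wt%

M((Mg₀.₃₀Fe₀.₇₀)CaSi₂O₆) = 238.625 g/mol; M(FeO) = 71.844 g/mol.
Moles FeO per formula unit = 0.70 Fe ÷ 1 = 0.7000.
FeO fraction = (0.7000 × 71.844) / 238.625 = 50.291/238.625 = 0.2108.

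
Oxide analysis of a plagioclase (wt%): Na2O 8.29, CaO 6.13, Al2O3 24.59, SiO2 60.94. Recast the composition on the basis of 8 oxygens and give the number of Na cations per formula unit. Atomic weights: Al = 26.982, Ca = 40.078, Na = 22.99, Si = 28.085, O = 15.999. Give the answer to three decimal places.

0.715 Na apfu

Na2O (M=61.979): mol = 0.13375; Na = 0.26750, O = 0.13375.
CaO (M=56.077): mol = 0.10931; Ca = 0.10931, O = 0.10931.
Al2O3 (M=101.961): mol = 0.24117; Al = 0.48234, O = 0.72351.
SiO2 (M=60.083): mol = 1.01426; Si = 1.01426, O = 2.02852.
ΣO = 2.99509; factor = 8/ΣO = 2.67104.
Na apfu = 0.26750 × 2.67104 = 0.715.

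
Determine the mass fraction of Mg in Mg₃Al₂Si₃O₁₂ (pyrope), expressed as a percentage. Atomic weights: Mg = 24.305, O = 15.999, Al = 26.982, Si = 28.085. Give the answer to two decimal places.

Molar mass of Mg₃Al₂Si₃O₁₂: 3*24.305 + 2*26.982 + 3*28.085 + 12*15.999 = 403.122 g/mol.
Mass of Mg per formula unit: 3 × 24.305 = 72.915 g.
Weight fraction Mg = 72.915 / 403.122 = 0.1809.

18.09 weight percent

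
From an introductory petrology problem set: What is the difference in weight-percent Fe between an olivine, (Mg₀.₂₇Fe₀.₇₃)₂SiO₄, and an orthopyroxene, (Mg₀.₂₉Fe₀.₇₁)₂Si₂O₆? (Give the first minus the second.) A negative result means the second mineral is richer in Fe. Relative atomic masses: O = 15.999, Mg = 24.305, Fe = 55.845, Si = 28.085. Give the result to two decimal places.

11.37 percentage points

Fe in (Mg₀.₂₇Fe₀.₇₃)₂SiO₄: molar mass 186.739 g/mol; 1.46×55.845 = 81.534 g → 43.66 wt%.
Fe in (Mg₀.₂₉Fe₀.₇₁)₂Si₂O₆: molar mass 245.561 g/mol; 1.42×55.845 = 79.300 g → 32.29 wt%.
Difference = 43.66 − 32.29 = 11.37 percentage points.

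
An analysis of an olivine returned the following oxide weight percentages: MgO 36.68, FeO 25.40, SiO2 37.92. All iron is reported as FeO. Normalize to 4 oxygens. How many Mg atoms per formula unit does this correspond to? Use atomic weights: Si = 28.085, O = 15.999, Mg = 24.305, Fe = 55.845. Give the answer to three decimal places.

1.441 Mg apfu

36.68 wt% MgO ÷ 40.304 g/mol = 0.91008 mol, giving 0.91008 Mg and 0.91008 O.
25.40 wt% FeO ÷ 71.844 g/mol = 0.35354 mol, giving 0.35354 Fe and 0.35354 O.
37.92 wt% SiO2 ÷ 60.083 g/mol = 0.63113 mol, giving 0.63113 Si and 1.26226 O.
Oxygen sums to 2.52588; scaling by 4/2.52588 = 1.58361 puts the formula on 4 O.
Mg: 0.91008 × 1.58361 = 1.441 atoms per formula unit.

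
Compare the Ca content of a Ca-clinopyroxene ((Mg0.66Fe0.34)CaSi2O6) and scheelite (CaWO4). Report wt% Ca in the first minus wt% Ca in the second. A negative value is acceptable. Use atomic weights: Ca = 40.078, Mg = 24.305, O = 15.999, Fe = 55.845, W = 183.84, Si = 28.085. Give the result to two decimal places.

3.71 percentage points

Ca in (Mg0.66Fe0.34)CaSi2O6: molar mass 227.271 g/mol; 1×40.078 = 40.078 g → 17.63 wt%.
Ca in CaWO4: molar mass 287.914 g/mol; 1×40.078 = 40.078 g → 13.92 wt%.
Difference = 17.63 − 13.92 = 3.71 percentage points.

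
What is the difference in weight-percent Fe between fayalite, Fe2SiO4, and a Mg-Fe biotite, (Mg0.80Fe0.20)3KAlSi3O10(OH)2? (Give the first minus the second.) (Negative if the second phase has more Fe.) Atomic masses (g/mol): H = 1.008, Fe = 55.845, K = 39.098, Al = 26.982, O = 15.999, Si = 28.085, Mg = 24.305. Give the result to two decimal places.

47.13 percentage points

M(Fe2SiO4) = 203.771 g/mol, so wt% Fe = 111.690/203.771 × 100 = 54.81%.
M((Mg0.80Fe0.20)3KAlSi3O10(OH)2) = 436.178 g/mol, so wt% Fe = 33.507/436.178 × 100 = 7.68%.
54.81 − 7.68 = 47.13 pp.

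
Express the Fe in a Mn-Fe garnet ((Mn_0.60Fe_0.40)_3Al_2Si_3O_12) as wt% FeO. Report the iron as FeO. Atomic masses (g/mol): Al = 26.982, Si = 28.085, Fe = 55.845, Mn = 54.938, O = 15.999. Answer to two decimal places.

M((Mn_0.60Fe_0.40)_3Al_2Si_3O_12) = 496.109 g/mol; M(FeO) = 71.844 g/mol.
Moles FeO per formula unit = 1.20 Fe ÷ 1 = 1.2000.
FeO fraction = (1.2000 × 71.844) / 496.109 = 86.213/496.109 = 0.1738.

17.38 wt%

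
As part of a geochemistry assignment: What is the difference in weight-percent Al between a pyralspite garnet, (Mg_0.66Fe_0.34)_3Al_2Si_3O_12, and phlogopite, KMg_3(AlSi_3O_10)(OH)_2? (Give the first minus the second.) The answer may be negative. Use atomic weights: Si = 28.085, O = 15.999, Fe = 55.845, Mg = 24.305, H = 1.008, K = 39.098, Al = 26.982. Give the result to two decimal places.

M((Mg_0.66Fe_0.34)_3Al_2Si_3O_12) = 435.293 g/mol, so wt% Al = 53.964/435.293 × 100 = 12.40%.
M(KMg_3(AlSi_3O_10)(OH)_2) = 417.254 g/mol, so wt% Al = 26.982/417.254 × 100 = 6.47%.
12.40 − 6.47 = 5.93 pp.

5.93 percentage points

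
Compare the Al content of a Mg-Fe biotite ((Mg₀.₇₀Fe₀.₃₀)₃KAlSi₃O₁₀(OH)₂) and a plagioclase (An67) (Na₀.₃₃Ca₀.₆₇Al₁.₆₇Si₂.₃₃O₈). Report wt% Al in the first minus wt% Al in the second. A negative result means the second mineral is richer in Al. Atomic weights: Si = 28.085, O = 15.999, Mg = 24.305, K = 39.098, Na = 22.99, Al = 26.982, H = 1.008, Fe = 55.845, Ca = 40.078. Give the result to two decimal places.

-10.46 percentage points

M((Mg₀.₇₀Fe₀.₃₀)₃KAlSi₃O₁₀(OH)₂) = 445.640 g/mol, so wt% Al = 26.982/445.640 × 100 = 6.05%.
M(Na₀.₃₃Ca₀.₆₇Al₁.₆₇Si₂.₃₃O₈) = 272.929 g/mol, so wt% Al = 45.060/272.929 × 100 = 16.51%.
6.05 − 16.51 = -10.46 pp.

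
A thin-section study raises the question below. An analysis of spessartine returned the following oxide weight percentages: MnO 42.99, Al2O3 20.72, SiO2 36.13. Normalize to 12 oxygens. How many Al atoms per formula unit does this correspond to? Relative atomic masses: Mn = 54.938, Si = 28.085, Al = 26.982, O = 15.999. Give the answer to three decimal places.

42.99 wt% MnO ÷ 70.937 g/mol = 0.60603 mol, giving 0.60603 Mn and 0.60603 O.
20.72 wt% Al2O3 ÷ 101.961 g/mol = 0.20321 mol, giving 0.40642 Al and 0.60963 O.
36.13 wt% SiO2 ÷ 60.083 g/mol = 0.60133 mol, giving 0.60133 Si and 1.20266 O.
Oxygen sums to 2.41832; scaling by 12/2.41832 = 4.96212 puts the formula on 12 O.
Al: 0.40642 × 4.96212 = 2.017 atoms per formula unit.

2.017 Al apfu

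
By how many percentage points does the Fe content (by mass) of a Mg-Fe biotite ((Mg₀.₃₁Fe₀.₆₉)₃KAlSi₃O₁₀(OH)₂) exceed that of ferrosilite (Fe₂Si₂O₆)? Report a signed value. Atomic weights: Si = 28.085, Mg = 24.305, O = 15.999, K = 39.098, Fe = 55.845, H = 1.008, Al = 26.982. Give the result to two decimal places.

-18.37 percentage points

First mineral: 115.599 g Fe in 482.542 g formula = 23.96 wt% Fe.
Second mineral: 111.690 g Fe in 263.854 g formula = 42.33 wt% Fe.
23.96% − 42.33% gives a difference of -18.37 percentage points.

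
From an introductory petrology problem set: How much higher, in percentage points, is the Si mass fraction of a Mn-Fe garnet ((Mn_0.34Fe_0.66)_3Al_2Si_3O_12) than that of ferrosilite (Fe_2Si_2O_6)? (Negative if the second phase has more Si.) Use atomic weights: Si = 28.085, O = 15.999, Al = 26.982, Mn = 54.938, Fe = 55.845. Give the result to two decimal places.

-4.33 percentage points

Si in (Mn_0.34Fe_0.66)_3Al_2Si_3O_12: molar mass 496.817 g/mol; 3×28.085 = 84.255 g → 16.96 wt%.
Si in Fe_2Si_2O_6: molar mass 263.854 g/mol; 2×28.085 = 56.170 g → 21.29 wt%.
Difference = 16.96 − 21.29 = -4.33 percentage points.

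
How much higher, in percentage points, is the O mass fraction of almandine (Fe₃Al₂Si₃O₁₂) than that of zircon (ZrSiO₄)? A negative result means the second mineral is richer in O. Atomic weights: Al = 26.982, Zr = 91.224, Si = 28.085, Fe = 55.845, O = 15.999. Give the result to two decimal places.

3.66 percentage points

O in Fe₃Al₂Si₃O₁₂: molar mass 497.742 g/mol; 12×15.999 = 191.988 g → 38.57 wt%.
O in ZrSiO₄: molar mass 183.305 g/mol; 4×15.999 = 63.996 g → 34.91 wt%.
Difference = 38.57 − 34.91 = 3.66 percentage points.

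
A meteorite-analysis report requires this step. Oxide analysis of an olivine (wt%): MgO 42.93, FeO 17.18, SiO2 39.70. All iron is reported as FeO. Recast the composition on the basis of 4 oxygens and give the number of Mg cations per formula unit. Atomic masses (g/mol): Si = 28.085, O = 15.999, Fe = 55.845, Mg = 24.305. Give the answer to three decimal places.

MgO (M=40.304): mol = 1.06515; Mg = 1.06515, O = 1.06515.
FeO (M=71.844): mol = 0.23913; Fe = 0.23913, O = 0.23913.
SiO2 (M=60.083): mol = 0.66075; Si = 0.66075, O = 1.32150.
ΣO = 2.62578; factor = 4/ΣO = 1.52336.
Mg apfu = 1.06515 × 1.52336 = 1.623.

1.623 Mg apfu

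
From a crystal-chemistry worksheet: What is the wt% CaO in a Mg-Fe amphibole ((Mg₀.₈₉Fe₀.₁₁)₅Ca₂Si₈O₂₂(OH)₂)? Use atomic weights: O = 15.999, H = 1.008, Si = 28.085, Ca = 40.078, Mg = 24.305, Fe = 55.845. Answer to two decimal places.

Formula mass = 829.700 g/mol.
2 Ca → 2.0000 mol CaO per formula unit; M(CaO) = 56.077, so CaO mass = 112.154 g.
112.154/829.700 × 100 = 13.52 wt%.

13.52 wt%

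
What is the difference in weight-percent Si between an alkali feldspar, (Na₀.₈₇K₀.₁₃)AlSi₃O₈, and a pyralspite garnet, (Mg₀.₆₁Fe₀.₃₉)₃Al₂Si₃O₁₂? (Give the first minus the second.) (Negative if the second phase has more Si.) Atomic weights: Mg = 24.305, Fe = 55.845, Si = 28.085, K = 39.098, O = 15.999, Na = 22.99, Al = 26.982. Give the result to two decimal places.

12.73 percentage points

M((Na₀.₈₇K₀.₁₃)AlSi₃O₈) = 264.313 g/mol, so wt% Si = 84.255/264.313 × 100 = 31.88%.
M((Mg₀.₆₁Fe₀.₃₉)₃Al₂Si₃O₁₂) = 440.024 g/mol, so wt% Si = 84.255/440.024 × 100 = 19.15%.
31.88 − 19.15 = 12.73 pp.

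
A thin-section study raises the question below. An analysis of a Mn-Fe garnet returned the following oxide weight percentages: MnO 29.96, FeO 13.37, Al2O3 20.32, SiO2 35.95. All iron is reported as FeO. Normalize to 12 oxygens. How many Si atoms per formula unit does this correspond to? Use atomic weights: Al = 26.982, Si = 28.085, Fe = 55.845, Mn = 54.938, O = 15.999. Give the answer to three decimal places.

2.988 Si apfu

MnO (M=70.937): mol = 0.42235; Mn = 0.42235, O = 0.42235.
FeO (M=71.844): mol = 0.18610; Fe = 0.18610, O = 0.18610.
Al2O3 (M=101.961): mol = 0.19929; Al = 0.39858, O = 0.59787.
SiO2 (M=60.083): mol = 0.59834; Si = 0.59834, O = 1.19668.
ΣO = 2.40300; factor = 12/ΣO = 4.99376.
Si apfu = 0.59834 × 4.99376 = 2.988.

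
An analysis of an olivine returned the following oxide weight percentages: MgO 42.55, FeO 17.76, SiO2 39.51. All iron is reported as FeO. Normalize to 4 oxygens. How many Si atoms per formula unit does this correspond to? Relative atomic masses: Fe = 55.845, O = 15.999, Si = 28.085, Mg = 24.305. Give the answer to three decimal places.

1.005 Si apfu

MgO (M=40.304): mol = 1.05573; Mg = 1.05573, O = 1.05573.
FeO (M=71.844): mol = 0.24720; Fe = 0.24720, O = 0.24720.
SiO2 (M=60.083): mol = 0.65759; Si = 0.65759, O = 1.31518.
ΣO = 2.61811; factor = 4/ΣO = 1.52782.
Si apfu = 0.65759 × 1.52782 = 1.005.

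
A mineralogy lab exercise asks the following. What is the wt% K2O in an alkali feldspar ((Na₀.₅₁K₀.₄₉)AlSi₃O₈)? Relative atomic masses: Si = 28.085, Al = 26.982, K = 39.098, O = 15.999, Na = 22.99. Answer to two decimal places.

8.54 wt%

M((Na₀.₅₁K₀.₄₉)AlSi₃O₈) = 270.112 g/mol; M(K2O) = 94.195 g/mol.
Moles K2O per formula unit = 0.49 K ÷ 2 = 0.2450.
K2O fraction = (0.2450 × 94.195) / 270.112 = 23.078/270.112 = 0.0854.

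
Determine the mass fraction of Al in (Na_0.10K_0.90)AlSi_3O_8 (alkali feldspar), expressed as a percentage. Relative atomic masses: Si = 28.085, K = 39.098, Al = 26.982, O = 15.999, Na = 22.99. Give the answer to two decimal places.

9.75 weight percent

Molar mass of (Na_0.10K_0.90)AlSi_3O_8: 0.10*22.99 + 0.90*39.098 + 1*26.982 + 3*28.085 + 8*15.999 = 276.716 g/mol.
Mass of Al per formula unit: 1 × 26.982 = 26.982 g.
Weight fraction Al = 26.982 / 276.716 = 0.0975.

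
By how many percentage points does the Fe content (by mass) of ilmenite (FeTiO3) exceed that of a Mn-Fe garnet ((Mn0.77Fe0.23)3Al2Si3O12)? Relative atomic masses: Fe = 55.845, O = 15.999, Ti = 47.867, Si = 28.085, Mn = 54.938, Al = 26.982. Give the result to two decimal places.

29.04 percentage points

Fe in FeTiO3: molar mass 151.709 g/mol; 1×55.845 = 55.845 g → 36.81 wt%.
Fe in (Mn0.77Fe0.23)3Al2Si3O12: molar mass 495.647 g/mol; 0.69×55.845 = 38.533 g → 7.77 wt%.
Difference = 36.81 − 7.77 = 29.04 percentage points.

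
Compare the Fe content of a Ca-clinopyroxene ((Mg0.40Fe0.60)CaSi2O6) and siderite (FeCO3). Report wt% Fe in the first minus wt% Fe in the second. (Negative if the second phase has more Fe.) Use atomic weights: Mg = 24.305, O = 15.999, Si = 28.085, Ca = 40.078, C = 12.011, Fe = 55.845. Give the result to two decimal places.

First mineral: 33.507 g Fe in 235.471 g formula = 14.23 wt% Fe.
Second mineral: 55.845 g Fe in 115.853 g formula = 48.20 wt% Fe.
14.23% − 48.20% gives a difference of -33.97 percentage points.

-33.97 percentage points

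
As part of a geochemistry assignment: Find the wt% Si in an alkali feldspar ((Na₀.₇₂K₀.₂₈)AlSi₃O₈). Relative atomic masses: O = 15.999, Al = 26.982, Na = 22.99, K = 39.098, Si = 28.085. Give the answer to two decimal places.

M((Na₀.₇₂K₀.₂₈)AlSi₃O₈) = 266.729 g/mol.
Si contributes 3 × 28.085 = 84.255 g per mole.
84.255/266.729 = 0.3159 → 31.59%.

31.59 wt%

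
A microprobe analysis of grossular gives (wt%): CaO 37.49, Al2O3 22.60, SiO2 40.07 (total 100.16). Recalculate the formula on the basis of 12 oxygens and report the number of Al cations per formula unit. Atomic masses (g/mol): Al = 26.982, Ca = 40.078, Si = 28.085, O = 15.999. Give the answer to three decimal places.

1.994 Al apfu

CaO (M=56.077): mol = 0.66855; Ca = 0.66855, O = 0.66855.
Al2O3 (M=101.961): mol = 0.22165; Al = 0.44330, O = 0.66495.
SiO2 (M=60.083): mol = 0.66691; Si = 0.66691, O = 1.33382.
ΣO = 2.66732; factor = 12/ΣO = 4.49890.
Al apfu = 0.44330 × 4.49890 = 1.994.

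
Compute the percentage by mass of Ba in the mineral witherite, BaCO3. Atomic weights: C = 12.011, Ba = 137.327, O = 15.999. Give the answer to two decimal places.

69.59 wt%

M(BaCO3) = 197.335 g/mol.
Ba contributes 1 × 137.327 = 137.327 g per mole.
137.327/197.335 = 0.6959 → 69.59%.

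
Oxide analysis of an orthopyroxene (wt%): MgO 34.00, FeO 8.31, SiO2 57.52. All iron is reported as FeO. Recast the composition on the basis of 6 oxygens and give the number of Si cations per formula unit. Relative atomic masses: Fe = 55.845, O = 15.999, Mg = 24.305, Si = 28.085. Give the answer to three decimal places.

MgO (M=40.304): mol = 0.84359; Mg = 0.84359, O = 0.84359.
FeO (M=71.844): mol = 0.11567; Fe = 0.11567, O = 0.11567.
SiO2 (M=60.083): mol = 0.95734; Si = 0.95734, O = 1.91468.
ΣO = 2.87394; factor = 6/ΣO = 2.08773.
Si apfu = 0.95734 × 2.08773 = 1.999.

1.999 Si apfu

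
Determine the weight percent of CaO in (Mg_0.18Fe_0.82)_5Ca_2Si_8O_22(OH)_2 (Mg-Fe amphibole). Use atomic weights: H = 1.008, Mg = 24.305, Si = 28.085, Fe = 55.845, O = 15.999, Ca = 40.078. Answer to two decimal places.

11.91 wt%

M((Mg_0.18Fe_0.82)_5Ca_2Si_8O_22(OH)_2) = 941.667 g/mol; M(CaO) = 56.077 g/mol.
Moles CaO per formula unit = 2 Ca ÷ 1 = 2.0000.
CaO fraction = (2.0000 × 56.077) / 941.667 = 112.154/941.667 = 0.1191.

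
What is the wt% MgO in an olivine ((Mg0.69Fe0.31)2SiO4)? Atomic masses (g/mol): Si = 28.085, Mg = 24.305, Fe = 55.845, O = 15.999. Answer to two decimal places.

M((Mg0.69Fe0.31)2SiO4) = 160.246 g/mol; M(MgO) = 40.304 g/mol.
Moles MgO per formula unit = 1.38 Mg ÷ 1 = 1.3800.
MgO fraction = (1.3800 × 40.304) / 160.246 = 55.620/160.246 = 0.3471.

34.71 wt%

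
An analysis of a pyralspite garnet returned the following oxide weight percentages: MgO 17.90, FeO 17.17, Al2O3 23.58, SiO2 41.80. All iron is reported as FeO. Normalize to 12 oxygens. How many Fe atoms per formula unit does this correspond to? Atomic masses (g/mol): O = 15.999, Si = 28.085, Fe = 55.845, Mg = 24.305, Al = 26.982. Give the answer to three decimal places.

MgO: 17.90/40.304 = 0.44412 mol → 0.44412 mol Mg, 0.44412 mol O.
FeO: 17.17/71.844 = 0.23899 mol → 0.23899 mol Fe, 0.23899 mol O.
Al2O3: 23.58/101.961 = 0.23126 mol → 0.46252 mol Al, 0.69378 mol O.
SiO2: 41.80/60.083 = 0.69570 mol → 0.69570 mol Si, 1.39140 mol O.
Total oxygen = 2.76829 mol. Normalization factor = 12/2.76829 = 4.33481.
Fe per 12 O = 0.23899 × 4.33481 = 1.036.

1.036 Fe apfu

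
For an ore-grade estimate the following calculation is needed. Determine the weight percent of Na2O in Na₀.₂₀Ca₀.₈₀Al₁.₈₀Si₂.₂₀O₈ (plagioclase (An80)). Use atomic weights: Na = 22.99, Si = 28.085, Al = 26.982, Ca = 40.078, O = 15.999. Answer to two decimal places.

2.25 wt%

Molar mass of Na₀.₂₀Ca₀.₈₀Al₁.₈₀Si₂.₂₀O₈ = 0.20·22.99 + 0.80·40.078 + 1.80·26.982 + 2.20·28.085 + 8·15.999 = 275.007 g/mol.
Each formula unit contains 0.20 Na, equivalent to 0.20/2 = 0.1000 mol Na2O.
M(Na2O) = 2×22.99 + 1×15.999 = 61.979 g/mol.
Mass of Na2O per formula unit = 0.1000 × 61.979 = 6.198 g.
Na2O wt% = 6.198 / 275.007 × 100 = 2.25%.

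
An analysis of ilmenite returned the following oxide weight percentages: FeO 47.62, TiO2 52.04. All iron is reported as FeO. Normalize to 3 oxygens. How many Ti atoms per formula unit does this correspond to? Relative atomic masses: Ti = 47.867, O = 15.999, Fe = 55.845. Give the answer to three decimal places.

0.994 Ti apfu

47.62 wt% FeO ÷ 71.844 g/mol = 0.66283 mol, giving 0.66283 Fe and 0.66283 O.
52.04 wt% TiO2 ÷ 79.865 g/mol = 0.65160 mol, giving 0.65160 Ti and 1.30320 O.
Oxygen sums to 1.96603; scaling by 3/1.96603 = 1.52592 puts the formula on 3 O.
Ti: 0.65160 × 1.52592 = 0.994 atoms per formula unit.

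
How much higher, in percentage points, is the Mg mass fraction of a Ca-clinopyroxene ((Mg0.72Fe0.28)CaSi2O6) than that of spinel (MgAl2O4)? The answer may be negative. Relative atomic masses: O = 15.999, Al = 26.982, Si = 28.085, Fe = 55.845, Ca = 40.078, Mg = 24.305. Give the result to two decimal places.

M((Mg0.72Fe0.28)CaSi2O6) = 225.378 g/mol, so wt% Mg = 17.500/225.378 × 100 = 7.76%.
M(MgAl2O4) = 142.265 g/mol, so wt% Mg = 24.305/142.265 × 100 = 17.08%.
7.76 − 17.08 = -9.32 pp.

-9.32 percentage points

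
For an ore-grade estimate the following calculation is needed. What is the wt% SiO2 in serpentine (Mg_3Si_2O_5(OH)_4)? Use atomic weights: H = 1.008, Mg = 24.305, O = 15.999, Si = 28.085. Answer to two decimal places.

43.36 wt%

Molar mass of Mg_3Si_2O_5(OH)_4 = 3·24.305 + 2·28.085 + 9·15.999 + 4·1.008 = 277.108 g/mol.
Each formula unit contains 2 Si, equivalent to 2/1 = 2.0000 mol SiO2.
M(SiO2) = 1×28.085 + 2×15.999 = 60.083 g/mol.
Mass of SiO2 per formula unit = 2.0000 × 60.083 = 120.166 g.
SiO2 wt% = 120.166 / 277.108 × 100 = 43.36%.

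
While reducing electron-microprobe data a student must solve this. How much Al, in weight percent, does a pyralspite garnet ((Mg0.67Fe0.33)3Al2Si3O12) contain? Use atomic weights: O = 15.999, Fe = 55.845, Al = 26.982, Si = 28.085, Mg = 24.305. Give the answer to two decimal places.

12.42 weight percent

M((Mg0.67Fe0.33)3Al2Si3O12) = 434.347 g/mol.
Al contributes 2 × 26.982 = 53.964 g per mole.
53.964/434.347 = 0.1242 → 12.42%.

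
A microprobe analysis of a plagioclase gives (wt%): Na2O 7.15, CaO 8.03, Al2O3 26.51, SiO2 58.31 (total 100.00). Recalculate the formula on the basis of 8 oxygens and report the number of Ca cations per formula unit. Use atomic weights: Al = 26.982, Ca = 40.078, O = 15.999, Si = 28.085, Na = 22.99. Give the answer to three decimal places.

0.384 Ca apfu

Na2O: 7.15/61.979 = 0.11536 mol → 0.23072 mol Na, 0.11536 mol O.
CaO: 8.03/56.077 = 0.14320 mol → 0.14320 mol Ca, 0.14320 mol O.
Al2O3: 26.51/101.961 = 0.26000 mol → 0.52000 mol Al, 0.78000 mol O.
SiO2: 58.31/60.083 = 0.97049 mol → 0.97049 mol Si, 1.94098 mol O.
Total oxygen = 2.97954 mol. Normalization factor = 8/2.97954 = 2.68498.
Ca per 8 O = 0.14320 × 2.68498 = 0.384.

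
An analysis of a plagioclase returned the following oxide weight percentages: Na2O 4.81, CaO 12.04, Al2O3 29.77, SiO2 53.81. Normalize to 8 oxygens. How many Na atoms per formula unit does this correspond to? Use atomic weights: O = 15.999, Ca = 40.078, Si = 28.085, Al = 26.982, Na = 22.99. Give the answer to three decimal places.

0.420 Na apfu

Na2O: 4.81/61.979 = 0.07761 mol → 0.15522 mol Na, 0.07761 mol O.
CaO: 12.04/56.077 = 0.21470 mol → 0.21470 mol Ca, 0.21470 mol O.
Al2O3: 29.77/101.961 = 0.29197 mol → 0.58394 mol Al, 0.87591 mol O.
SiO2: 53.81/60.083 = 0.89559 mol → 0.89559 mol Si, 1.79118 mol O.
Total oxygen = 2.95940 mol. Normalization factor = 8/2.95940 = 2.70325.
Na per 8 O = 0.15522 × 2.70325 = 0.420.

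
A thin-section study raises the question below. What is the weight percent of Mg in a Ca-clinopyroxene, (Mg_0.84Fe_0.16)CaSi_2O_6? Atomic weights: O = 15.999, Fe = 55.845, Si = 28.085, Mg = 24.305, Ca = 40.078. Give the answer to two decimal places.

9.21 wt%

Molar mass of (Mg_0.84Fe_0.16)CaSi_2O_6: 0.84×24.305 + 0.16×55.845 + 1×40.078 + 2×28.085 + 6×15.999 = 221.593 g/mol.
Mass of Mg per formula unit: 0.84 × 24.305 = 20.416 g.
Weight fraction Mg = 20.416 / 221.593 = 0.0921.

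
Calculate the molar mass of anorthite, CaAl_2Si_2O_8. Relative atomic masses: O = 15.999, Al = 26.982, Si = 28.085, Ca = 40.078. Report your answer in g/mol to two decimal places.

278.20 g/mol

Ca: 1 × 40.078 = 40.0780
Al: 2 × 26.982 = 53.9640
Si: 2 × 28.085 = 56.1700
O: 8 × 15.999 = 127.9920
Summing the contributions gives the formula mass.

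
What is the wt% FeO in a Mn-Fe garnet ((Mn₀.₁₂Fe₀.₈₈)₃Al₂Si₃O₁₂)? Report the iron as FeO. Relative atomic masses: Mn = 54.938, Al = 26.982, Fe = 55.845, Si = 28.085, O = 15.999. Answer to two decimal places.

Formula mass = 497.415 g/mol.
2.64 Fe → 2.6400 mol FeO per formula unit; M(FeO) = 71.844, so FeO mass = 189.668 g.
189.668/497.415 × 100 = 38.13 wt%.

38.13 wt%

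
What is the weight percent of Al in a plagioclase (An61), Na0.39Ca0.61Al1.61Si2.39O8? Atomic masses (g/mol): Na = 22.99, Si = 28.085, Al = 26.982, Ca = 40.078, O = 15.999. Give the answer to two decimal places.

15.97 mass %

M(Na0.39Ca0.61Al1.61Si2.39O8) = 271.970 g/mol.
Al contributes 1.61 × 26.982 = 43.441 g per mole.
43.441/271.970 = 0.1597 → 15.97%.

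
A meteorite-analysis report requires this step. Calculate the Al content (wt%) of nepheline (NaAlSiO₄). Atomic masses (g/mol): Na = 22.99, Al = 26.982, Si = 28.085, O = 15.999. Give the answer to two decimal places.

18.99 wt%

Formula mass = 1*22.99 + 1*26.982 + 1*28.085 + 4*15.999 = 142.053 g/mol, of which 26.982 g is Al.
So Al makes up 26.982/142.053 = 0.1899 of the mass, i.e. 18.99%.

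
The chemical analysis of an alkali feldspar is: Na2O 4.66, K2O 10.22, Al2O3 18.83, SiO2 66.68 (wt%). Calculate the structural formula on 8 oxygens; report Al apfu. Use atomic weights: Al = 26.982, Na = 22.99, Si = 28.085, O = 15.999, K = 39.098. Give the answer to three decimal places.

4.66 wt% Na2O ÷ 61.979 g/mol = 0.07519 mol, giving 0.15038 Na and 0.07519 O.
10.22 wt% K2O ÷ 94.195 g/mol = 0.10850 mol, giving 0.21700 K and 0.10850 O.
18.83 wt% Al2O3 ÷ 101.961 g/mol = 0.18468 mol, giving 0.36936 Al and 0.55404 O.
66.68 wt% SiO2 ÷ 60.083 g/mol = 1.10980 mol, giving 1.10980 Si and 2.21960 O.
Oxygen sums to 2.95733; scaling by 8/2.95733 = 2.70514 puts the formula on 8 O.
Al: 0.36936 × 2.70514 = 0.999 atoms per formula unit.

0.999 Al apfu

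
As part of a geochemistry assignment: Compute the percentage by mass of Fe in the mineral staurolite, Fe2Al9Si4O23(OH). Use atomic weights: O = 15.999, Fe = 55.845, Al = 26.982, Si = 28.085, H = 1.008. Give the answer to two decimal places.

M(Fe2Al9Si4O23(OH)) = 851.852 g/mol.
Fe contributes 2 × 55.845 = 111.690 g per mole.
111.690/851.852 = 0.1311 → 13.11%.

13.11 weight percent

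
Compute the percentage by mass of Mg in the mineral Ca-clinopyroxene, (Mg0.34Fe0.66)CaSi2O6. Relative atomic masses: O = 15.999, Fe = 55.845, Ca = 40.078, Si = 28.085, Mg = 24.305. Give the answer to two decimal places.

3.48 weight percent

Formula mass = 0.34×24.305 + 0.66×55.845 + 1×40.078 + 2×28.085 + 6×15.999 = 237.363 g/mol, of which 8.264 g is Mg.
So Mg makes up 8.264/237.363 = 0.0348 of the mass, i.e. 3.48%.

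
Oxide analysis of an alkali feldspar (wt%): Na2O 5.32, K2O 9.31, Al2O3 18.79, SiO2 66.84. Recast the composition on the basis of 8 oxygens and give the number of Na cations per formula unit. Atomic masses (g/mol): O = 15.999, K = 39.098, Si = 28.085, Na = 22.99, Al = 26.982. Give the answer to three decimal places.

Na2O (M=61.979): mol = 0.08584; Na = 0.17168, O = 0.08584.
K2O (M=94.195): mol = 0.09884; K = 0.19768, O = 0.09884.
Al2O3 (M=101.961): mol = 0.18429; Al = 0.36858, O = 0.55287.
SiO2 (M=60.083): mol = 1.11246; Si = 1.11246, O = 2.22492.
ΣO = 2.96247; factor = 8/ΣO = 2.70045.
Na apfu = 0.17168 × 2.70045 = 0.464.

0.464 Na apfu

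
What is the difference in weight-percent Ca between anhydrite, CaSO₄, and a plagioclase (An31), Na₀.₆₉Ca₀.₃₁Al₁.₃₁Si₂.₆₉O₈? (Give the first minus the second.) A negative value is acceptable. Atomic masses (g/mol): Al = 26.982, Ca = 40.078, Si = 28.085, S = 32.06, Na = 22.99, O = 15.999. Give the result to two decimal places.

24.79 percentage points

Ca in CaSO₄: molar mass 136.134 g/mol; 1×40.078 = 40.078 g → 29.44 wt%.
Ca in Na₀.₆₉Ca₀.₃₁Al₁.₃₁Si₂.₆₉O₈: molar mass 267.174 g/mol; 0.31×40.078 = 12.424 g → 4.65 wt%.
Difference = 29.44 − 4.65 = 24.79 percentage points.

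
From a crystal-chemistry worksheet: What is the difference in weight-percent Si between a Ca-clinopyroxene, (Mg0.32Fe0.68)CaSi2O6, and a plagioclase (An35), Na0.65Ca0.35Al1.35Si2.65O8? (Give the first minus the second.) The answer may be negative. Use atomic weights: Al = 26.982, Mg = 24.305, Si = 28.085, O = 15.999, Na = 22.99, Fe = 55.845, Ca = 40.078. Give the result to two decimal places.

-4.19 percentage points

Si in (Mg0.32Fe0.68)CaSi2O6: molar mass 237.994 g/mol; 2×28.085 = 56.170 g → 23.60 wt%.
Si in Na0.65Ca0.35Al1.35Si2.65O8: molar mass 267.814 g/mol; 2.65×28.085 = 74.425 g → 27.79 wt%.
Difference = 23.60 − 27.79 = -4.19 percentage points.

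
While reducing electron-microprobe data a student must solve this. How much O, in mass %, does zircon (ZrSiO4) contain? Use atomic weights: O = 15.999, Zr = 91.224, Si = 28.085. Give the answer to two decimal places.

Formula mass = 1×91.224 + 1×28.085 + 4×15.999 = 183.305 g/mol, of which 63.996 g is O.
So O makes up 63.996/183.305 = 0.3491 of the mass, i.e. 34.91%.

34.91 mass %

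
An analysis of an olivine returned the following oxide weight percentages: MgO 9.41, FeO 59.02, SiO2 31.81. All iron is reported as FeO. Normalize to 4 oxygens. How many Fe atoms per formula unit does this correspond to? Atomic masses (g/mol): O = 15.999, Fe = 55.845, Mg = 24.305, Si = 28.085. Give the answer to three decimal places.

1.555 Fe apfu

MgO (M=40.304): mol = 0.23348; Mg = 0.23348, O = 0.23348.
FeO (M=71.844): mol = 0.82150; Fe = 0.82150, O = 0.82150.
SiO2 (M=60.083): mol = 0.52943; Si = 0.52943, O = 1.05886.
ΣO = 2.11384; factor = 4/ΣO = 1.89229.
Fe apfu = 0.82150 × 1.89229 = 1.555.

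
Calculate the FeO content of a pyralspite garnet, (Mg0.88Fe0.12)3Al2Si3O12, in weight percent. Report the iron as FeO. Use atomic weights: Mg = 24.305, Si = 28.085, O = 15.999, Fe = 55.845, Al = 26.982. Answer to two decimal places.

M((Mg0.88Fe0.12)3Al2Si3O12) = 414.476 g/mol; M(FeO) = 71.844 g/mol.
Moles FeO per formula unit = 0.36 Fe ÷ 1 = 0.3600.
FeO fraction = (0.3600 × 71.844) / 414.476 = 25.864/414.476 = 0.0624.

6.24 wt%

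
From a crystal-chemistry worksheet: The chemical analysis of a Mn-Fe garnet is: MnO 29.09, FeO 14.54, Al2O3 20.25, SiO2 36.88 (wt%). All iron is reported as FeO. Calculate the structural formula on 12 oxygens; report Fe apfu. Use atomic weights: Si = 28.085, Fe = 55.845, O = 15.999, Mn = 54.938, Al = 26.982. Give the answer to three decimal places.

29.09 wt% MnO ÷ 70.937 g/mol = 0.41008 mol, giving 0.41008 Mn and 0.41008 O.
14.54 wt% FeO ÷ 71.844 g/mol = 0.20238 mol, giving 0.20238 Fe and 0.20238 O.
20.25 wt% Al2O3 ÷ 101.961 g/mol = 0.19861 mol, giving 0.39722 Al and 0.59583 O.
36.88 wt% SiO2 ÷ 60.083 g/mol = 0.61382 mol, giving 0.61382 Si and 1.22764 O.
Oxygen sums to 2.43593; scaling by 12/2.43593 = 4.92625 puts the formula on 12 O.
Fe: 0.20238 × 4.92625 = 0.997 atoms per formula unit.

0.997 Fe apfu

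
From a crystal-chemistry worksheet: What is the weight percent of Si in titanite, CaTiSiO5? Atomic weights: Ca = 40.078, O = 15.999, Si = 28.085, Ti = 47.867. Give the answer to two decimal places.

M(CaTiSiO5) = 196.025 g/mol.
Si contributes 1 × 28.085 = 28.085 g per mole.
28.085/196.025 = 0.1433 → 14.33%.

14.33 weight percent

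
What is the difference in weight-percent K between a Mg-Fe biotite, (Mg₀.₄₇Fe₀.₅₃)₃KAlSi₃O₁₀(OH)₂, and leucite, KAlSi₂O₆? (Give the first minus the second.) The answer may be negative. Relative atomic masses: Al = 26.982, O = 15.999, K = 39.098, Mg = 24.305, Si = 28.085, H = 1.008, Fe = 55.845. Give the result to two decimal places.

-9.55 percentage points

M((Mg₀.₄₇Fe₀.₅₃)₃KAlSi₃O₁₀(OH)₂) = 467.403 g/mol, so wt% K = 39.098/467.403 × 100 = 8.36%.
M(KAlSi₂O₆) = 218.244 g/mol, so wt% K = 39.098/218.244 × 100 = 17.91%.
8.36 − 17.91 = -9.55 pp.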